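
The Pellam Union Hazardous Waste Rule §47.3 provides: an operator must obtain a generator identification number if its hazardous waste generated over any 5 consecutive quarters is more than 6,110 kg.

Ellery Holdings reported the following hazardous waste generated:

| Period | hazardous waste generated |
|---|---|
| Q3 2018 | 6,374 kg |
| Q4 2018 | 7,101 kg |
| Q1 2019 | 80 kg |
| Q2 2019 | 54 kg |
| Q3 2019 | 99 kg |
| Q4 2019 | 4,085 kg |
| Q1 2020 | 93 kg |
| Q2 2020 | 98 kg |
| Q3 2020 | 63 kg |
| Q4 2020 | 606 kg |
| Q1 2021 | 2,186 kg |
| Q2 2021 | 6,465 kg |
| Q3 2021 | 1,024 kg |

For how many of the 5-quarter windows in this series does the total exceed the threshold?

4

Q3 2018–Q3 2019: 6,374 kg + 7,101 kg + 80 kg + 54 kg + 99 kg = 13,708 kg (over)
Q4 2018–Q4 2019: 7,101 kg + 80 kg + 54 kg + 99 kg + 4,085 kg = 11,419 kg (over)
Q1 2019–Q1 2020: 80 kg + 54 kg + 99 kg + 4,085 kg + 93 kg = 4,411 kg (under)
Q2 2019–Q2 2020: 54 kg + 99 kg + 4,085 kg + 93 kg + 98 kg = 4,429 kg (under)
Q3 2019–Q3 2020: 99 kg + 4,085 kg + 93 kg + 98 kg + 63 kg = 4,438 kg (under)
Q4 2019–Q4 2020: 4,085 kg + 93 kg + 98 kg + 63 kg + 606 kg = 4,945 kg (under)
Q1 2020–Q1 2021: 93 kg + 98 kg + 63 kg + 606 kg + 2,186 kg = 3,046 kg (under)
Q2 2020–Q2 2021: 98 kg + 63 kg + 606 kg + 2,186 kg + 6,465 kg = 9,418 kg (over)
Q3 2020–Q3 2021: 63 kg + 606 kg + 2,186 kg + 6,465 kg + 1,024 kg = 10,344 kg (over)
4 windows exceed the threshold.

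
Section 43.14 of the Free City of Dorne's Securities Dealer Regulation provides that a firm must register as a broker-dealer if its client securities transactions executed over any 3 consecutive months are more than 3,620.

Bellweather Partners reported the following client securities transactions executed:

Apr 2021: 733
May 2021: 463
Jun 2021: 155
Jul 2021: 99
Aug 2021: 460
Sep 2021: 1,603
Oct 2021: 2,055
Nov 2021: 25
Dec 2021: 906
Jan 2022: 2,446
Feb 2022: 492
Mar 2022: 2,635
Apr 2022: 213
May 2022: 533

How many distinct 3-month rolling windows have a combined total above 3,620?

Apr 2021–Jun 2021: 733 + 463 + 155 = 1,351 (under)
May 2021–Jul 2021: 463 + 155 + 99 = 717 (under)
Jun 2021–Aug 2021: 155 + 99 + 460 = 714 (under)
Jul 2021–Sep 2021: 99 + 460 + 1,603 = 2,162 (under)
Aug 2021–Oct 2021: 460 + 1,603 + 2,055 = 4,118 (over)
Sep 2021–Nov 2021: 1,603 + 2,055 + 25 = 3,683 (over)
Oct 2021–Dec 2021: 2,055 + 25 + 906 = 2,986 (under)
Nov 2021–Jan 2022: 25 + 906 + 2,446 = 3,377 (under)
Dec 2021–Feb 2022: 906 + 2,446 + 492 = 3,844 (over)
Jan 2022–Mar 2022: 2,446 + 492 + 2,635 = 5,573 (over)
Feb 2022–Apr 2022: 492 + 2,635 + 213 = 3,340 (under)
Mar 2022–May 2022: 2,635 + 213 + 533 = 3,381 (under)
4 windows exceed the threshold.

4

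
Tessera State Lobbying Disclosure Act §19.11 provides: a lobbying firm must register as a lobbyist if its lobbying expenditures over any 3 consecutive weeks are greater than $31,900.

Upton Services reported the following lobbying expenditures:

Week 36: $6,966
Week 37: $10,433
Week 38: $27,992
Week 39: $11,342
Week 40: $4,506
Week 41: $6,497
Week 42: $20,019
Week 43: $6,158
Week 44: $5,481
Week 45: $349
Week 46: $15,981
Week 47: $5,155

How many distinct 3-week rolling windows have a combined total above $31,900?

Week 36–Week 38: $6,966 + $10,433 + $27,992 = $45,391 (over)
Week 37–Week 39: $10,433 + $27,992 + $11,342 = $49,767 (over)
Week 38–Week 40: $27,992 + $11,342 + $4,506 = $43,840 (over)
Week 39–Week 41: $11,342 + $4,506 + $6,497 = $22,345 (under)
Week 40–Week 42: $4,506 + $6,497 + $20,019 = $31,022 (under)
Week 41–Week 43: $6,497 + $20,019 + $6,158 = $32,674 (over)
Week 42–Week 44: $20,019 + $6,158 + $5,481 = $31,658 (under)
Week 43–Week 45: $6,158 + $5,481 + $349 = $11,988 (under)
Week 44–Week 46: $5,481 + $349 + $15,981 = $21,811 (under)
Week 45–Week 47: $349 + $15,981 + $5,155 = $21,485 (under)
4 windows exceed the threshold.

4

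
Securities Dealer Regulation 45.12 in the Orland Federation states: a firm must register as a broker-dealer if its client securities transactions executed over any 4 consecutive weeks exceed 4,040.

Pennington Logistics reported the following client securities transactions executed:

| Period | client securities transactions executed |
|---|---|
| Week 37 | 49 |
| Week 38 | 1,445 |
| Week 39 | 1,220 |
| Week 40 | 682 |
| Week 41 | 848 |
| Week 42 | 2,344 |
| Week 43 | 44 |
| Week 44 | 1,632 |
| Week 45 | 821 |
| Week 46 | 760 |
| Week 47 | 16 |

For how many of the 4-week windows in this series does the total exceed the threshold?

Week 37–Week 40: 49 + 1,445 + 1,220 + 682 = 3,396 (under)
Week 38–Week 41: 1,445 + 1,220 + 682 + 848 = 4,195 (over)
Week 39–Week 42: 1,220 + 682 + 848 + 2,344 = 5,094 (over)
Week 40–Week 43: 682 + 848 + 2,344 + 44 = 3,918 (under)
Week 41–Week 44: 848 + 2,344 + 44 + 1,632 = 4,868 (over)
Week 42–Week 45: 2,344 + 44 + 1,632 + 821 = 4,841 (over)
Week 43–Week 46: 44 + 1,632 + 821 + 760 = 3,257 (under)
Week 44–Week 47: 1,632 + 821 + 760 + 16 = 3,229 (under)
4 windows exceed the threshold.

4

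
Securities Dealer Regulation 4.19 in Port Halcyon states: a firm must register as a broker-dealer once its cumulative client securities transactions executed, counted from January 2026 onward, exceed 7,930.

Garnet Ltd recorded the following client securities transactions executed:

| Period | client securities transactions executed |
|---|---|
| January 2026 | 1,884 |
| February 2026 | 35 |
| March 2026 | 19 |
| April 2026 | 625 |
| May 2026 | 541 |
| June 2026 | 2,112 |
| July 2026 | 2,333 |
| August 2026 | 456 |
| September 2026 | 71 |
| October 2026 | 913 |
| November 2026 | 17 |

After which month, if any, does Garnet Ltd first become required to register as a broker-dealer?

August 2026

Through January 2026: 1,884
Through February 2026: 1,919
Through March 2026: 1,938
Through April 2026: 2,563
Through May 2026: 3,104
Through June 2026: 5,216
Through July 2026: 7,549
Through August 2026: 8,005 ← exceeds threshold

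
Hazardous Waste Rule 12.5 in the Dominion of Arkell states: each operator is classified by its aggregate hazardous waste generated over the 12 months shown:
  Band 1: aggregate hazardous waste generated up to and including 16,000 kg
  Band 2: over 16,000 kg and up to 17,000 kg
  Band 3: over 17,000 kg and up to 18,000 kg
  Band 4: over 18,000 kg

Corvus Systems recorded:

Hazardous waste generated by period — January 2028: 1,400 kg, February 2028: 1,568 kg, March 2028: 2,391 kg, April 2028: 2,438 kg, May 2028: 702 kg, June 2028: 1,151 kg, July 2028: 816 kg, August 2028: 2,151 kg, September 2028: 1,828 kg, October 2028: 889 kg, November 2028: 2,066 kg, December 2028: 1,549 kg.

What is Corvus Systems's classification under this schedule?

Band 4

Aggregate hazardous waste generated: 1,400 kg + 1,568 kg + 2,391 kg + 2,438 kg + 702 kg + 1,151 kg + 816 kg + 2,151 kg + 1,828 kg + 889 kg + 2,066 kg + 1,549 kg = 18,949 kg.
18,949 kg > 18,000 kg, so Band 4 applies.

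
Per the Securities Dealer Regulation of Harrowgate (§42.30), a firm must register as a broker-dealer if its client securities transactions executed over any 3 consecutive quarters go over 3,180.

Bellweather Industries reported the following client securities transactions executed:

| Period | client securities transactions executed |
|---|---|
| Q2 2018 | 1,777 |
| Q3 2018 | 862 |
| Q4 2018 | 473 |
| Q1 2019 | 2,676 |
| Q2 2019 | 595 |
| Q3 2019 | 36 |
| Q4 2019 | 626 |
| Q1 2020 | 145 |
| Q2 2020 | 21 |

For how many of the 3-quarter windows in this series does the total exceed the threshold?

Q2 2018–Q4 2018: 1,777 + 862 + 473 = 3,112 (under)
Q3 2018–Q1 2019: 862 + 473 + 2,676 = 4,011 (over)
Q4 2018–Q2 2019: 473 + 2,676 + 595 = 3,744 (over)
Q1 2019–Q3 2019: 2,676 + 595 + 36 = 3,307 (over)
Q2 2019–Q4 2019: 595 + 36 + 626 = 1,257 (under)
Q3 2019–Q1 2020: 36 + 626 + 145 = 807 (under)
Q4 2019–Q2 2020: 626 + 145 + 21 = 792 (under)
3 windows exceed the threshold.

3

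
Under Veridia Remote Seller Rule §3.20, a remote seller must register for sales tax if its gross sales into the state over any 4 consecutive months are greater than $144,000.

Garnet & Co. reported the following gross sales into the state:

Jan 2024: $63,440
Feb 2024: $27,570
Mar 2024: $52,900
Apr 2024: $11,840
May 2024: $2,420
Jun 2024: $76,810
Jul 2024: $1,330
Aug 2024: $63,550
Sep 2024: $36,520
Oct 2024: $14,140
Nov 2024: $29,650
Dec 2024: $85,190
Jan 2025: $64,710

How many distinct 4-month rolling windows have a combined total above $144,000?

5

Jan 2024–Apr 2024: $63,440 + $27,570 + $52,900 + $11,840 = $155,750 (over)
Feb 2024–May 2024: $27,570 + $52,900 + $11,840 + $2,420 = $94,730 (under)
Mar 2024–Jun 2024: $52,900 + $11,840 + $2,420 + $76,810 = $143,970 (under)
Apr 2024–Jul 2024: $11,840 + $2,420 + $76,810 + $1,330 = $92,400 (under)
May 2024–Aug 2024: $2,420 + $76,810 + $1,330 + $63,550 = $144,110 (over)
Jun 2024–Sep 2024: $76,810 + $1,330 + $63,550 + $36,520 = $178,210 (over)
Jul 2024–Oct 2024: $1,330 + $63,550 + $36,520 + $14,140 = $115,540 (under)
Aug 2024–Nov 2024: $63,550 + $36,520 + $14,140 + $29,650 = $143,860 (under)
Sep 2024–Dec 2024: $36,520 + $14,140 + $29,650 + $85,190 = $165,500 (over)
Oct 2024–Jan 2025: $14,140 + $29,650 + $85,190 + $64,710 = $193,690 (over)
5 windows exceed the threshold.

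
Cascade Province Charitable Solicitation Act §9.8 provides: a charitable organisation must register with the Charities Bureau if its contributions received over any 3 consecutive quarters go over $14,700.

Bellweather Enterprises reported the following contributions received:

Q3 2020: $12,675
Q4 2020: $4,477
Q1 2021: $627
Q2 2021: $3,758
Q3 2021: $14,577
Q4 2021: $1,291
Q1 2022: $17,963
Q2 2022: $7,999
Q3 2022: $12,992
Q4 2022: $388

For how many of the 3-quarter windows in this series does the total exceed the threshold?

Q3 2020–Q1 2021: $12,675 + $4,477 + $627 = $17,779 (over)
Q4 2020–Q2 2021: $4,477 + $627 + $3,758 = $8,862 (under)
Q1 2021–Q3 2021: $627 + $3,758 + $14,577 = $18,962 (over)
Q2 2021–Q4 2021: $3,758 + $14,577 + $1,291 = $19,626 (over)
Q3 2021–Q1 2022: $14,577 + $1,291 + $17,963 = $33,831 (over)
Q4 2021–Q2 2022: $1,291 + $17,963 + $7,999 = $27,253 (over)
Q1 2022–Q3 2022: $17,963 + $7,999 + $12,992 = $38,954 (over)
Q2 2022–Q4 2022: $7,999 + $12,992 + $388 = $21,379 (over)
7 windows exceed the threshold.

7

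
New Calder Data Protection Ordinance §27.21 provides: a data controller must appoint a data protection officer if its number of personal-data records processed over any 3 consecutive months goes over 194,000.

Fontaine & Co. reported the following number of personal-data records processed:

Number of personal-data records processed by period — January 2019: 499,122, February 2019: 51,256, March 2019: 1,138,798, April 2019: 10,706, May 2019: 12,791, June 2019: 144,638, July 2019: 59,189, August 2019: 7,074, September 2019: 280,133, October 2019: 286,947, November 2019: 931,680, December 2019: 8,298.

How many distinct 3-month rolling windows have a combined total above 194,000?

January 2019–March 2019: 499,122 + 51,256 + 1,138,798 = 1,689,176 (over)
February 2019–April 2019: 51,256 + 1,138,798 + 10,706 = 1,200,760 (over)
March 2019–May 2019: 1,138,798 + 10,706 + 12,791 = 1,162,295 (over)
April 2019–June 2019: 10,706 + 12,791 + 144,638 = 168,135 (under)
May 2019–July 2019: 12,791 + 144,638 + 59,189 = 216,618 (over)
June 2019–August 2019: 144,638 + 59,189 + 7,074 = 210,901 (over)
July 2019–September 2019: 59,189 + 7,074 + 280,133 = 346,396 (over)
August 2019–October 2019: 7,074 + 280,133 + 286,947 = 574,154 (over)
September 2019–November 2019: 280,133 + 286,947 + 931,680 = 1,498,760 (over)
October 2019–December 2019: 286,947 + 931,680 + 8,298 = 1,226,925 (over)
9 windows exceed the threshold.

9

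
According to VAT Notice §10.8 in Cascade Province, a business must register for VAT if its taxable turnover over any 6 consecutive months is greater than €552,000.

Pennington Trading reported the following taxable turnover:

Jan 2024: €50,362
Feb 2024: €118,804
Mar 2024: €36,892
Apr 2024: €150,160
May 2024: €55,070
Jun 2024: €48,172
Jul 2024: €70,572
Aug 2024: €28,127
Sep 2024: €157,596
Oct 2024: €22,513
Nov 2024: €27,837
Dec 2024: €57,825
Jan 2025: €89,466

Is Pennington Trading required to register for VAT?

Jan 2024–Jun 2024: €50,362 + €118,804 + €36,892 + €150,160 + €55,070 + €48,172 = €459,460 (under)
Feb 2024–Jul 2024: €118,804 + €36,892 + €150,160 + €55,070 + €48,172 + €70,572 = €479,670 (under)
Mar 2024–Aug 2024: €36,892 + €150,160 + €55,070 + €48,172 + €70,572 + €28,127 = €388,993 (under)
Apr 2024–Sep 2024: €150,160 + €55,070 + €48,172 + €70,572 + €28,127 + €157,596 = €509,697 (under)
May 2024–Oct 2024: €55,070 + €48,172 + €70,572 + €28,127 + €157,596 + €22,513 = €382,050 (under)
Jun 2024–Nov 2024: €48,172 + €70,572 + €28,127 + €157,596 + €22,513 + €27,837 = €354,817 (under)
Jul 2024–Dec 2024: €70,572 + €28,127 + €157,596 + €22,513 + €27,837 + €57,825 = €364,470 (under)
Aug 2024–Jan 2025: €28,127 + €157,596 + €22,513 + €27,837 + €57,825 + €89,466 = €383,364 (under)
No window exceeds €552,000.

No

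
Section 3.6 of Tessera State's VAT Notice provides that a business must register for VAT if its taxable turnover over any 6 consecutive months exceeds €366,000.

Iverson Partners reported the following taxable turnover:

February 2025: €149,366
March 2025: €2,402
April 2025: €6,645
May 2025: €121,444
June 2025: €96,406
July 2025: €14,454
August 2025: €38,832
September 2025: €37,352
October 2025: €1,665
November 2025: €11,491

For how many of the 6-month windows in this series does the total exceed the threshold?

February 2025–July 2025: €149,366 + €2,402 + €6,645 + €121,444 + €96,406 + €14,454 = €390,717 (over)
March 2025–August 2025: €2,402 + €6,645 + €121,444 + €96,406 + €14,454 + €38,832 = €280,183 (under)
April 2025–September 2025: €6,645 + €121,444 + €96,406 + €14,454 + €38,832 + €37,352 = €315,133 (under)
May 2025–October 2025: €121,444 + €96,406 + €14,454 + €38,832 + €37,352 + €1,665 = €310,153 (under)
June 2025–November 2025: €96,406 + €14,454 + €38,832 + €37,352 + €1,665 + €11,491 = €200,200 (under)
1 window exceeds the threshold.

1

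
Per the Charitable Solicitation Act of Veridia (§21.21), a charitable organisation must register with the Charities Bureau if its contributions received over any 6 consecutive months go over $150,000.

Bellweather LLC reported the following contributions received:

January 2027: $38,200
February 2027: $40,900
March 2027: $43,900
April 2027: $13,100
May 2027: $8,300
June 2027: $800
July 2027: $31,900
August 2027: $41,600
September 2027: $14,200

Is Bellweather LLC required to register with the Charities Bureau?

January 2027–June 2027: $38,200 + $40,900 + $43,900 + $13,100 + $8,300 + $800 = $145,200 (under)
February 2027–July 2027: $40,900 + $43,900 + $13,100 + $8,300 + $800 + $31,900 = $138,900 (under)
March 2027–August 2027: $43,900 + $13,100 + $8,300 + $800 + $31,900 + $41,600 = $139,600 (under)
April 2027–September 2027: $13,100 + $8,300 + $800 + $31,900 + $41,600 + $14,200 = $109,900 (under)
No window exceeds $150,000.

No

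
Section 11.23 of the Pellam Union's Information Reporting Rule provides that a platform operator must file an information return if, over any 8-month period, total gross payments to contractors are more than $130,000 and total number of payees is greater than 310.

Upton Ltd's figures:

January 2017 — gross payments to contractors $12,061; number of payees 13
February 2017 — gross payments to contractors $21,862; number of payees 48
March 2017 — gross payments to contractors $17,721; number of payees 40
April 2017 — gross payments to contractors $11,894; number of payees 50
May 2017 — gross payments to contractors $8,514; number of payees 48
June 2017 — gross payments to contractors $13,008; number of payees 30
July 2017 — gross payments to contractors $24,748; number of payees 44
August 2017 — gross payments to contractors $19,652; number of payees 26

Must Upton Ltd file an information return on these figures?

No

Total gross payments to contractors: $12,061 + $21,862 + $17,721 + $11,894 + $8,514 + $13,008 + $24,748 + $19,652 = $129,460 (≤ $130,000).
Total number of payees: 13 + 48 + 40 + 50 + 48 + 30 + 44 + 26 = 299 (≤ 310).
The test is 'and': the rule requires both, and at least one is not exceeded.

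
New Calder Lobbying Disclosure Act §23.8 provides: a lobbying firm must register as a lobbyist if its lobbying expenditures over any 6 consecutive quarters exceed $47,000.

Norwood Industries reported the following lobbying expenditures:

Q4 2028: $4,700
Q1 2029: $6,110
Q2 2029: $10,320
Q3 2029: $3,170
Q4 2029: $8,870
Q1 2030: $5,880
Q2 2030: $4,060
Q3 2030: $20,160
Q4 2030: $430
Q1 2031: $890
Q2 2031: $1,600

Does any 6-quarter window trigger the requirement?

Yes

Q4 2028–Q1 2030: $4,700 + $6,110 + $10,320 + $3,170 + $8,870 + $5,880 = $39,050 (under)
Q1 2029–Q2 2030: $6,110 + $10,320 + $3,170 + $8,870 + $5,880 + $4,060 = $38,410 (under)
Q2 2029–Q3 2030: $10,320 + $3,170 + $8,870 + $5,880 + $4,060 + $20,160 = $52,460 (over)
Q3 2029–Q4 2030: $3,170 + $8,870 + $5,880 + $4,060 + $20,160 + $430 = $42,570 (under)
Q4 2029–Q1 2031: $8,870 + $5,880 + $4,060 + $20,160 + $430 + $890 = $40,290 (under)
Q1 2030–Q2 2031: $5,880 + $4,060 + $20,160 + $430 + $890 + $1,600 = $33,020 (under)
At least one window exceeds $47,000.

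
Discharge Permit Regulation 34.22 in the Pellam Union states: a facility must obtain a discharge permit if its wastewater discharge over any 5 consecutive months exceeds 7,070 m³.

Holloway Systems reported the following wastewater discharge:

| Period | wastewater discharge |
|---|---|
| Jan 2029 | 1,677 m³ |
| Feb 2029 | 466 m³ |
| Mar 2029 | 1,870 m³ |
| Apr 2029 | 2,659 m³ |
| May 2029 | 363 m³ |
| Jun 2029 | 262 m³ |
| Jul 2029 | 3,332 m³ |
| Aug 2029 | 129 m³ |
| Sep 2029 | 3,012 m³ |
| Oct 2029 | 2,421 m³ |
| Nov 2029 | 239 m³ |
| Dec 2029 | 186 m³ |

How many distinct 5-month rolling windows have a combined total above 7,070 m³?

Jan 2029–May 2029: 1,677 m³ + 466 m³ + 1,870 m³ + 2,659 m³ + 363 m³ = 7,035 m³ (under)
Feb 2029–Jun 2029: 466 m³ + 1,870 m³ + 2,659 m³ + 363 m³ + 262 m³ = 5,620 m³ (under)
Mar 2029–Jul 2029: 1,870 m³ + 2,659 m³ + 363 m³ + 262 m³ + 3,332 m³ = 8,486 m³ (over)
Apr 2029–Aug 2029: 2,659 m³ + 363 m³ + 262 m³ + 3,332 m³ + 129 m³ = 6,745 m³ (under)
May 2029–Sep 2029: 363 m³ + 262 m³ + 3,332 m³ + 129 m³ + 3,012 m³ = 7,098 m³ (over)
Jun 2029–Oct 2029: 262 m³ + 3,332 m³ + 129 m³ + 3,012 m³ + 2,421 m³ = 9,156 m³ (over)
Jul 2029–Nov 2029: 3,332 m³ + 129 m³ + 3,012 m³ + 2,421 m³ + 239 m³ = 9,133 m³ (over)
Aug 2029–Dec 2029: 129 m³ + 3,012 m³ + 2,421 m³ + 239 m³ + 186 m³ = 5,987 m³ (under)
4 windows exceed the threshold.

4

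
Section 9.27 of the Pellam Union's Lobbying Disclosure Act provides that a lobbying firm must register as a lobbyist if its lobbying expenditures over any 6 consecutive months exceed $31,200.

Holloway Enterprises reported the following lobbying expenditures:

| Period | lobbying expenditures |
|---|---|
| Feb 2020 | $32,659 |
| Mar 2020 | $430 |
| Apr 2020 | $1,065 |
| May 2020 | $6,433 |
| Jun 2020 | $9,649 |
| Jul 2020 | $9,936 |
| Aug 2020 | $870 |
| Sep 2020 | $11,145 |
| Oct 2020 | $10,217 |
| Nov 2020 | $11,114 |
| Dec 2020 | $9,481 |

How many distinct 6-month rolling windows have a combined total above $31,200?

5

Feb 2020–Jul 2020: $32,659 + $430 + $1,065 + $6,433 + $9,649 + $9,936 = $60,172 (over)
Mar 2020–Aug 2020: $430 + $1,065 + $6,433 + $9,649 + $9,936 + $870 = $28,383 (under)
Apr 2020–Sep 2020: $1,065 + $6,433 + $9,649 + $9,936 + $870 + $11,145 = $39,098 (over)
May 2020–Oct 2020: $6,433 + $9,649 + $9,936 + $870 + $11,145 + $10,217 = $48,250 (over)
Jun 2020–Nov 2020: $9,649 + $9,936 + $870 + $11,145 + $10,217 + $11,114 = $52,931 (over)
Jul 2020–Dec 2020: $9,936 + $870 + $11,145 + $10,217 + $11,114 + $9,481 = $52,763 (over)
5 windows exceed the threshold.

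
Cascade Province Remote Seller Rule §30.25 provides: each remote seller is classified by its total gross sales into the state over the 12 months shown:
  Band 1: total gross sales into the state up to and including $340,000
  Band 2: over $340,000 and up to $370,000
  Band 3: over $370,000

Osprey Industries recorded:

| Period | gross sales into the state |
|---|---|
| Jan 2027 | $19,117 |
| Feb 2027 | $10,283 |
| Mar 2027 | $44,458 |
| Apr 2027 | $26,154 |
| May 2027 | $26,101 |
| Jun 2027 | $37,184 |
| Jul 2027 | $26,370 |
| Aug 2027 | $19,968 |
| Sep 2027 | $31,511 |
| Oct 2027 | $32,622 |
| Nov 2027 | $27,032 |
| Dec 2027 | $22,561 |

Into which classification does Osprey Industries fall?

Total gross sales into the state: $19,117 + $10,283 + $44,458 + $26,154 + $26,101 + $37,184 + $26,370 + $19,968 + $31,511 + $32,622 + $27,032 + $22,561 = $323,361.
$323,361 ≤ $340,000, so Band 1 applies.

Band 1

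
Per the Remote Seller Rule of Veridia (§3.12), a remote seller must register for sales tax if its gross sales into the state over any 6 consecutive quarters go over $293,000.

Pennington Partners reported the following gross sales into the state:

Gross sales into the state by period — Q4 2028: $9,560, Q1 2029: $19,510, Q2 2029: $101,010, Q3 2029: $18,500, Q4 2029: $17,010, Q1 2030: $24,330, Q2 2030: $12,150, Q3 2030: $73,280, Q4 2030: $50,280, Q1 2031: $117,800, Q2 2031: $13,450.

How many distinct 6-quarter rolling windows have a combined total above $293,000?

Q4 2028–Q1 2030: $9,560 + $19,510 + $101,010 + $18,500 + $17,010 + $24,330 = $189,920 (under)
Q1 2029–Q2 2030: $19,510 + $101,010 + $18,500 + $17,010 + $24,330 + $12,150 = $192,510 (under)
Q2 2029–Q3 2030: $101,010 + $18,500 + $17,010 + $24,330 + $12,150 + $73,280 = $246,280 (under)
Q3 2029–Q4 2030: $18,500 + $17,010 + $24,330 + $12,150 + $73,280 + $50,280 = $195,550 (under)
Q4 2029–Q1 2031: $17,010 + $24,330 + $12,150 + $73,280 + $50,280 + $117,800 = $294,850 (over)
Q1 2030–Q2 2031: $24,330 + $12,150 + $73,280 + $50,280 + $117,800 + $13,450 = $291,290 (under)
1 window exceeds the threshold.

1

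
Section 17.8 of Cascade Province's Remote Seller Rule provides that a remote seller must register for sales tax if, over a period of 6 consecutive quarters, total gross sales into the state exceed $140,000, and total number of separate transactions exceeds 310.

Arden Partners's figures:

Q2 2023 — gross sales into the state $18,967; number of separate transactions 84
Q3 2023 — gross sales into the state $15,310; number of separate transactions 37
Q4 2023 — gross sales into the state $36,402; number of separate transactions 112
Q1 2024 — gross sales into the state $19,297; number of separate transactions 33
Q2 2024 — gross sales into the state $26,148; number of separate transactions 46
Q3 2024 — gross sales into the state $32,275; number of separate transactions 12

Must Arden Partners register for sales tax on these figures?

Yes

Total gross sales into the state: $18,967 + $15,310 + $36,402 + $19,297 + $26,148 + $32,275 = $148,399 (> $140,000).
Total number of separate transactions: 84 + 37 + 112 + 33 + 46 + 12 = 324 (> 310).
The test is 'and': both thresholds are exceeded.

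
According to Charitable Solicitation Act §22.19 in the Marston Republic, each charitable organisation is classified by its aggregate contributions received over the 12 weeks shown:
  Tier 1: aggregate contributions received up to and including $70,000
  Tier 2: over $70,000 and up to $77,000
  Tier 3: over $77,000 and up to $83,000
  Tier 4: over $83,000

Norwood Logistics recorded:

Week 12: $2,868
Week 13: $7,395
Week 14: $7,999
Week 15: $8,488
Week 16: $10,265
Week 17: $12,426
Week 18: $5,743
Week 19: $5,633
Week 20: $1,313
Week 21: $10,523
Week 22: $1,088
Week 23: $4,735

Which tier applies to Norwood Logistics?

Aggregate contributions received: $2,868 + $7,395 + $7,999 + $8,488 + $10,265 + $12,426 + $5,743 + $5,633 + $1,313 + $10,523 + $1,088 + $4,735 = $78,476.
$77,000 < $78,476 ≤ $83,000, so Tier 3 applies.

Tier 3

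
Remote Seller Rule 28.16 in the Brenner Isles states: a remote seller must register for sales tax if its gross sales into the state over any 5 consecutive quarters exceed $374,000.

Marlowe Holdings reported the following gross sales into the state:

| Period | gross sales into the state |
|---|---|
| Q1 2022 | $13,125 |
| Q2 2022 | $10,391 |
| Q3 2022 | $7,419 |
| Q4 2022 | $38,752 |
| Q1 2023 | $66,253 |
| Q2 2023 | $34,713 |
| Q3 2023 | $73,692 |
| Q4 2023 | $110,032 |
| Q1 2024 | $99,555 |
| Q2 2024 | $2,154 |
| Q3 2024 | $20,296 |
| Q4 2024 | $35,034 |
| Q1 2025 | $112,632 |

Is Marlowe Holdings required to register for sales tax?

Q1 2022–Q1 2023: $13,125 + $10,391 + $7,419 + $38,752 + $66,253 = $135,940 (under)
Q2 2022–Q2 2023: $10,391 + $7,419 + $38,752 + $66,253 + $34,713 = $157,528 (under)
Q3 2022–Q3 2023: $7,419 + $38,752 + $66,253 + $34,713 + $73,692 = $220,829 (under)
Q4 2022–Q4 2023: $38,752 + $66,253 + $34,713 + $73,692 + $110,032 = $323,442 (under)
Q1 2023–Q1 2024: $66,253 + $34,713 + $73,692 + $110,032 + $99,555 = $384,245 (over)
Q2 2023–Q2 2024: $34,713 + $73,692 + $110,032 + $99,555 + $2,154 = $320,146 (under)
Q3 2023–Q3 2024: $73,692 + $110,032 + $99,555 + $2,154 + $20,296 = $305,729 (under)
Q4 2023–Q4 2024: $110,032 + $99,555 + $2,154 + $20,296 + $35,034 = $267,071 (under)
Q1 2024–Q1 2025: $99,555 + $2,154 + $20,296 + $35,034 + $112,632 = $269,671 (under)
At least one window exceeds $374,000.

Yes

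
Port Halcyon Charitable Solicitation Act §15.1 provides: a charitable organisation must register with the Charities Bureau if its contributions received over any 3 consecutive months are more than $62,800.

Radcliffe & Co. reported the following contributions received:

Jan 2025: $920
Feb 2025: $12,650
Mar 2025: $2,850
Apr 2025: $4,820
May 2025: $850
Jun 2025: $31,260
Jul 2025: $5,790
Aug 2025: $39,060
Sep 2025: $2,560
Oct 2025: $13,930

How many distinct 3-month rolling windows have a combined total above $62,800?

Jan 2025–Mar 2025: $920 + $12,650 + $2,850 = $16,420 (under)
Feb 2025–Apr 2025: $12,650 + $2,850 + $4,820 = $20,320 (under)
Mar 2025–May 2025: $2,850 + $4,820 + $850 = $8,520 (under)
Apr 2025–Jun 2025: $4,820 + $850 + $31,260 = $36,930 (under)
May 2025–Jul 2025: $850 + $31,260 + $5,790 = $37,900 (under)
Jun 2025–Aug 2025: $31,260 + $5,790 + $39,060 = $76,110 (over)
Jul 2025–Sep 2025: $5,790 + $39,060 + $2,560 = $47,410 (under)
Aug 2025–Oct 2025: $39,060 + $2,560 + $13,930 = $55,550 (under)
1 window exceeds the threshold.

1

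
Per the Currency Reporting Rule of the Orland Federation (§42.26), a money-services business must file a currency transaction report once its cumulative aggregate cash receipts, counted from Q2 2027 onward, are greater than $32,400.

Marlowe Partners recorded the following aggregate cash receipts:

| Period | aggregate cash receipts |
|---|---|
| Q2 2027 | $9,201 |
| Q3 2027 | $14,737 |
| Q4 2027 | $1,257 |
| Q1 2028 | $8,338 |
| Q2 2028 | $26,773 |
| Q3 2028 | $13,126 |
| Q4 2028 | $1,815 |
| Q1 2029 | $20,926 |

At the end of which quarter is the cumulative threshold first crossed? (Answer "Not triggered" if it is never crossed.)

Q1 2028

Through Q2 2027: $9,201
Through Q3 2027: $23,938
Through Q4 2027: $25,195
Through Q1 2028: $33,533 ← exceeds threshold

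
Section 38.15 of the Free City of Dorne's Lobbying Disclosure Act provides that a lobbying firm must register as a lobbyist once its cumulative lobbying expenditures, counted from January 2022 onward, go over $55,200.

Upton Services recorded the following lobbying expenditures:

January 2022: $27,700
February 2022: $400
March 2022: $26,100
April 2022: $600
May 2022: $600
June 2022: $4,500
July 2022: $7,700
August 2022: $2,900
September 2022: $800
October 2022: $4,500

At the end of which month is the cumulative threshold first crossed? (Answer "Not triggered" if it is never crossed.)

Through January 2022: $27,700
Through February 2022: $28,100
Through March 2022: $54,200
Through April 2022: $54,800
Through May 2022: $55,400 ← exceeds threshold

May 2022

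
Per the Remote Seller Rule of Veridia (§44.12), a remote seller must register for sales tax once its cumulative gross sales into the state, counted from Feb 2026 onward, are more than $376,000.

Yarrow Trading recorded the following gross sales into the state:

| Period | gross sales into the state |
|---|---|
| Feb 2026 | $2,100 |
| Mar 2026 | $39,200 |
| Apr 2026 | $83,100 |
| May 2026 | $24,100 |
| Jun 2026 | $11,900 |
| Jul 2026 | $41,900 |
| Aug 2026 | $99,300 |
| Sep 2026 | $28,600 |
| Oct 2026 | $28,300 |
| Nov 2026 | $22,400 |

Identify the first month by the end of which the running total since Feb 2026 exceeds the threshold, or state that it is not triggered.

Nov 2026

Through Feb 2026: $2,100
Through Mar 2026: $41,300
Through Apr 2026: $124,400
Through May 2026: $148,500
Through Jun 2026: $160,400
Through Jul 2026: $202,300
Through Aug 2026: $301,600
Through Sep 2026: $330,200
Through Oct 2026: $358,500
Through Nov 2026: $380,900 ← exceeds threshold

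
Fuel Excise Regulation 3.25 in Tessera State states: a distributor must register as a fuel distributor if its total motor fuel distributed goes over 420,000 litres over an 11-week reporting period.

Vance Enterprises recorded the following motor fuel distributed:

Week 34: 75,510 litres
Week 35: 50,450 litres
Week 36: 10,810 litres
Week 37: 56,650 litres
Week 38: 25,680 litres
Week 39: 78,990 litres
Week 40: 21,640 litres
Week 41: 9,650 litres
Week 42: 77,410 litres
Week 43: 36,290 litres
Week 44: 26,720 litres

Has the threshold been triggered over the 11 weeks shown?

Total motor fuel distributed: 75,510 litres + 50,450 litres + 10,810 litres + 56,650 litres + 25,680 litres + 78,990 litres + 21,640 litres + 9,650 litres + 77,410 litres + 36,290 litres + 26,720 litres = 469,800 litres.
469,800 litres > 420,000 litres, so the threshold is exceeded.

Yes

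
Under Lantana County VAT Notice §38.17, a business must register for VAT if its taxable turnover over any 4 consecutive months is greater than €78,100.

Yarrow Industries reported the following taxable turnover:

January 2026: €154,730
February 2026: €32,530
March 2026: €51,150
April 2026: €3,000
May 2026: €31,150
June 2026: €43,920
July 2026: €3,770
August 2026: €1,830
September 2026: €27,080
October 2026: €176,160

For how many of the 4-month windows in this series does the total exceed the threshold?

6

January 2026–April 2026: €154,730 + €32,530 + €51,150 + €3,000 = €241,410 (over)
February 2026–May 2026: €32,530 + €51,150 + €3,000 + €31,150 = €117,830 (over)
March 2026–June 2026: €51,150 + €3,000 + €31,150 + €43,920 = €129,220 (over)
April 2026–July 2026: €3,000 + €31,150 + €43,920 + €3,770 = €81,840 (over)
May 2026–August 2026: €31,150 + €43,920 + €3,770 + €1,830 = €80,670 (over)
June 2026–September 2026: €43,920 + €3,770 + €1,830 + €27,080 = €76,600 (under)
July 2026–October 2026: €3,770 + €1,830 + €27,080 + €176,160 = €208,840 (over)
6 windows exceed the threshold.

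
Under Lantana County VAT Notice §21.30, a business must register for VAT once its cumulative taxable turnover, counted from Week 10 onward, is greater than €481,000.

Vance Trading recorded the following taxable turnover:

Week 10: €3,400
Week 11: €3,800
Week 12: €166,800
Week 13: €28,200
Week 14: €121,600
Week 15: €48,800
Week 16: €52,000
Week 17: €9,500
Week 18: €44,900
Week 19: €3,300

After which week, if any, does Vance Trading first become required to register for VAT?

Week 19

Through Week 10: €3,400
Through Week 11: €7,200
Through Week 12: €174,000
Through Week 13: €202,200
Through Week 14: €323,800
Through Week 15: €372,600
Through Week 16: €424,600
Through Week 17: €434,100
Through Week 18: €479,000
Through Week 19: €482,300 ← exceeds threshold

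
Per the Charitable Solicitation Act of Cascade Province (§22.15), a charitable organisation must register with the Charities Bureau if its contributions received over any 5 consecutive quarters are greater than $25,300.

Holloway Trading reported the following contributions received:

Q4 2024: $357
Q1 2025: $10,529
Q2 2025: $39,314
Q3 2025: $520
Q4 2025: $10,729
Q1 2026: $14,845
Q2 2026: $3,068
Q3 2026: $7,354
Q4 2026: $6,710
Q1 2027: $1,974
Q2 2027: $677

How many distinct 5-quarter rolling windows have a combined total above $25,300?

6

Q4 2024–Q4 2025: $357 + $10,529 + $39,314 + $520 + $10,729 = $61,449 (over)
Q1 2025–Q1 2026: $10,529 + $39,314 + $520 + $10,729 + $14,845 = $75,937 (over)
Q2 2025–Q2 2026: $39,314 + $520 + $10,729 + $14,845 + $3,068 = $68,476 (over)
Q3 2025–Q3 2026: $520 + $10,729 + $14,845 + $3,068 + $7,354 = $36,516 (over)
Q4 2025–Q4 2026: $10,729 + $14,845 + $3,068 + $7,354 + $6,710 = $42,706 (over)
Q1 2026–Q1 2027: $14,845 + $3,068 + $7,354 + $6,710 + $1,974 = $33,951 (over)
Q2 2026–Q2 2027: $3,068 + $7,354 + $6,710 + $1,974 + $677 = $19,783 (under)
6 windows exceed the threshold.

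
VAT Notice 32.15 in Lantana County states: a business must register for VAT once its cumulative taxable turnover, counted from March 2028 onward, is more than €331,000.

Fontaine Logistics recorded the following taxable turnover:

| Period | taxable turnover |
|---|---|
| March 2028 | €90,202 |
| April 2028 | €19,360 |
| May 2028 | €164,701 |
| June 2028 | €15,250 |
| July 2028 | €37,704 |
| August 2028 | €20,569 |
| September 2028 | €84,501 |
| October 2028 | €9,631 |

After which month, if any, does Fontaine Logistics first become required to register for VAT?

August 2028

Through March 2028: €90,202
Through April 2028: €109,562
Through May 2028: €274,263
Through June 2028: €289,513
Through July 2028: €327,217
Through August 2028: €347,786 ← exceeds threshold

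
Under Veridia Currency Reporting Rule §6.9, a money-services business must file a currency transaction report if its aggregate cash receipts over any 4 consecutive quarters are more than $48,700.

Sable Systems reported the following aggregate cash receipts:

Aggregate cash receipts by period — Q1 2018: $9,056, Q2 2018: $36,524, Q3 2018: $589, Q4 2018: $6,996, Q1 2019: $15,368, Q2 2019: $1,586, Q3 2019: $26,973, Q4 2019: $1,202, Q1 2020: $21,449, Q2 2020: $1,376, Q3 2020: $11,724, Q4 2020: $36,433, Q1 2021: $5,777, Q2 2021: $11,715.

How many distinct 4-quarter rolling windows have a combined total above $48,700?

Q1 2018–Q4 2018: $9,056 + $36,524 + $589 + $6,996 = $53,165 (over)
Q2 2018–Q1 2019: $36,524 + $589 + $6,996 + $15,368 = $59,477 (over)
Q3 2018–Q2 2019: $589 + $6,996 + $15,368 + $1,586 = $24,539 (under)
Q4 2018–Q3 2019: $6,996 + $15,368 + $1,586 + $26,973 = $50,923 (over)
Q1 2019–Q4 2019: $15,368 + $1,586 + $26,973 + $1,202 = $45,129 (under)
Q2 2019–Q1 2020: $1,586 + $26,973 + $1,202 + $21,449 = $51,210 (over)
Q3 2019–Q2 2020: $26,973 + $1,202 + $21,449 + $1,376 = $51,000 (over)
Q4 2019–Q3 2020: $1,202 + $21,449 + $1,376 + $11,724 = $35,751 (under)
Q1 2020–Q4 2020: $21,449 + $1,376 + $11,724 + $36,433 = $70,982 (over)
Q2 2020–Q1 2021: $1,376 + $11,724 + $36,433 + $5,777 = $55,310 (over)
Q3 2020–Q2 2021: $11,724 + $36,433 + $5,777 + $11,715 = $65,649 (over)
8 windows exceed the threshold.

8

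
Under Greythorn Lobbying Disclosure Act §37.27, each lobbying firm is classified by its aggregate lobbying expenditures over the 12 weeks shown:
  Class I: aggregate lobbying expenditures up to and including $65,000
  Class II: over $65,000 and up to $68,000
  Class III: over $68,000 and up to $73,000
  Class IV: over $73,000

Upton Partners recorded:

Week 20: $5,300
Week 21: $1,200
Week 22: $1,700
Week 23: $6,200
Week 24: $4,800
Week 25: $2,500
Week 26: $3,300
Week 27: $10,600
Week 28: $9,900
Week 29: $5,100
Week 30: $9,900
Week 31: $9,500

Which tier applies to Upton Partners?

Aggregate lobbying expenditures: $5,300 + $1,200 + $1,700 + $6,200 + $4,800 + $2,500 + $3,300 + $10,600 + $9,900 + $5,100 + $9,900 + $9,500 = $70,000.
$68,000 < $70,000 ≤ $73,000, so Class III applies.

Class III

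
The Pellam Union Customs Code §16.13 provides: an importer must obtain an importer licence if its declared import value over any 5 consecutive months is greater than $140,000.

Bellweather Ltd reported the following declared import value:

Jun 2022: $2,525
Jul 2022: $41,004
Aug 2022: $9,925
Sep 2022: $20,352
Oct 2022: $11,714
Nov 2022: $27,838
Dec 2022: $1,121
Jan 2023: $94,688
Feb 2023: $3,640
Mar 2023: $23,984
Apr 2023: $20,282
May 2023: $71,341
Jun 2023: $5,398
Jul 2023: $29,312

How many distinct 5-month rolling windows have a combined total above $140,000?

Jun 2022–Oct 2022: $2,525 + $41,004 + $9,925 + $20,352 + $11,714 = $85,520 (under)
Jul 2022–Nov 2022: $41,004 + $9,925 + $20,352 + $11,714 + $27,838 = $110,833 (under)
Aug 2022–Dec 2022: $9,925 + $20,352 + $11,714 + $27,838 + $1,121 = $70,950 (under)
Sep 2022–Jan 2023: $20,352 + $11,714 + $27,838 + $1,121 + $94,688 = $155,713 (over)
Oct 2022–Feb 2023: $11,714 + $27,838 + $1,121 + $94,688 + $3,640 = $139,001 (under)
Nov 2022–Mar 2023: $27,838 + $1,121 + $94,688 + $3,640 + $23,984 = $151,271 (over)
Dec 2022–Apr 2023: $1,121 + $94,688 + $3,640 + $23,984 + $20,282 = $143,715 (over)
Jan 2023–May 2023: $94,688 + $3,640 + $23,984 + $20,282 + $71,341 = $213,935 (over)
Feb 2023–Jun 2023: $3,640 + $23,984 + $20,282 + $71,341 + $5,398 = $124,645 (under)
Mar 2023–Jul 2023: $23,984 + $20,282 + $71,341 + $5,398 + $29,312 = $150,317 (over)
5 windows exceed the threshold.

5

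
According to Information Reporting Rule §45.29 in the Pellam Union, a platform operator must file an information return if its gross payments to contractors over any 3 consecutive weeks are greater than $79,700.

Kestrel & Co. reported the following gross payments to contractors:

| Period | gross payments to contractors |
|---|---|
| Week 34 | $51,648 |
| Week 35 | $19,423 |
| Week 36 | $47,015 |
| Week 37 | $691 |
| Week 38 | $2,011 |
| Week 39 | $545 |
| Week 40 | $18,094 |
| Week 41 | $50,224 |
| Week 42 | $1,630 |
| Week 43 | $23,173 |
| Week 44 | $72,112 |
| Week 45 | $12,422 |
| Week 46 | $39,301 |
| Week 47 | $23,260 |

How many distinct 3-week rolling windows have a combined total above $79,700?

4

Week 34–Week 36: $51,648 + $19,423 + $47,015 = $118,086 (over)
Week 35–Week 37: $19,423 + $47,015 + $691 = $67,129 (under)
Week 36–Week 38: $47,015 + $691 + $2,011 = $49,717 (under)
Week 37–Week 39: $691 + $2,011 + $545 = $3,247 (under)
Week 38–Week 40: $2,011 + $545 + $18,094 = $20,650 (under)
Week 39–Week 41: $545 + $18,094 + $50,224 = $68,863 (under)
Week 40–Week 42: $18,094 + $50,224 + $1,630 = $69,948 (under)
Week 41–Week 43: $50,224 + $1,630 + $23,173 = $75,027 (under)
Week 42–Week 44: $1,630 + $23,173 + $72,112 = $96,915 (over)
Week 43–Week 45: $23,173 + $72,112 + $12,422 = $107,707 (over)
Week 44–Week 46: $72,112 + $12,422 + $39,301 = $123,835 (over)
Week 45–Week 47: $12,422 + $39,301 + $23,260 = $74,983 (under)
4 windows exceed the threshold.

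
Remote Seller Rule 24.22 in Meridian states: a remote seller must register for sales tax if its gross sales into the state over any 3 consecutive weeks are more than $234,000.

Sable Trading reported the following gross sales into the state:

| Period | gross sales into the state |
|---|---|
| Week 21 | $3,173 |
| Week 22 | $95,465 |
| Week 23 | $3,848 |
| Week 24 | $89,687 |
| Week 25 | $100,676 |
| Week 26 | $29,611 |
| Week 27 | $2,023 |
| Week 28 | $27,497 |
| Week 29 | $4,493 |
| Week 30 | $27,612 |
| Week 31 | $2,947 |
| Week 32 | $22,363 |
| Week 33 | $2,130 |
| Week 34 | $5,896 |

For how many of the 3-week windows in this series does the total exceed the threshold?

Week 21–Week 23: $3,173 + $95,465 + $3,848 = $102,486 (under)
Week 22–Week 24: $95,465 + $3,848 + $89,687 = $189,000 (under)
Week 23–Week 25: $3,848 + $89,687 + $100,676 = $194,211 (under)
Week 24–Week 26: $89,687 + $100,676 + $29,611 = $219,974 (under)
Week 25–Week 27: $100,676 + $29,611 + $2,023 = $132,310 (under)
Week 26–Week 28: $29,611 + $2,023 + $27,497 = $59,131 (under)
Week 27–Week 29: $2,023 + $27,497 + $4,493 = $34,013 (under)
Week 28–Week 30: $27,497 + $4,493 + $27,612 = $59,602 (under)
Week 29–Week 31: $4,493 + $27,612 + $2,947 = $35,052 (under)
Week 30–Week 32: $27,612 + $2,947 + $22,363 = $52,922 (under)
Week 31–Week 33: $2,947 + $22,363 + $2,130 = $27,440 (under)
Week 32–Week 34: $22,363 + $2,130 + $5,896 = $30,389 (under)
0 windows exceed the threshold.

0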